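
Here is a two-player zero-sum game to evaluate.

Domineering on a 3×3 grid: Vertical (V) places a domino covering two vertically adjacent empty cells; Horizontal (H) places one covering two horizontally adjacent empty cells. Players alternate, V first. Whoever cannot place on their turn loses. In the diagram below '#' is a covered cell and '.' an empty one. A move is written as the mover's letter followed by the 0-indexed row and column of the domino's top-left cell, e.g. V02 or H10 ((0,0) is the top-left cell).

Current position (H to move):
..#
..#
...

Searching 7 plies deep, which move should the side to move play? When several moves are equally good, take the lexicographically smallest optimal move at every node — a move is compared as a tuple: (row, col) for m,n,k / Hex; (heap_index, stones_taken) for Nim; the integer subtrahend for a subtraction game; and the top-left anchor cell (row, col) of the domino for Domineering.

H's best at [..#/..#/...]: H10

[..#/..#/...] H move#1: H00:-1/###/..#/..., H10:+1/..#/###/...*, H20:-1/..#/..#/##., H21:-1/..#/..#/.##
[..#/###/...] end (terminal -1, V#2); searched ..#/..#/... to 7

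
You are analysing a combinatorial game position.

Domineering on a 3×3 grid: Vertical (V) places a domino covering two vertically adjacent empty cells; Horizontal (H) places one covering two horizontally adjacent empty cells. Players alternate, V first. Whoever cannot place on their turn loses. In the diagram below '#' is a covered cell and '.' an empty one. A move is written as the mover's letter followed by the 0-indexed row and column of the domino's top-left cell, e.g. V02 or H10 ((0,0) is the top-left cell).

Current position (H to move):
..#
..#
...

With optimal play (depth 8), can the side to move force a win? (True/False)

ply 1, H at ..#/..#/... | H00=-1→###/..#/...; H10=+1→..#/###/...*; H20=-1→..#/..#/##.; H21=-1→..#/..#/.##
ply 2: ..#/###/... is terminal -1 (V); from ..#/..#/... depth 8

H winning at [..#/..#/...]: True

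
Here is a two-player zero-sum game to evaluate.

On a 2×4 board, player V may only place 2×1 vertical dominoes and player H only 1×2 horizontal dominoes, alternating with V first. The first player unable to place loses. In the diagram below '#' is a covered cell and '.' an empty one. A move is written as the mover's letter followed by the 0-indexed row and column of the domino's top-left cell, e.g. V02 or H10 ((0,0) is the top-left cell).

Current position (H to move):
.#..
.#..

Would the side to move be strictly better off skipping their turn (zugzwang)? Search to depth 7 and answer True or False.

zugzwang(.#../.#.., H) = False

[.#../.#..] H move#1: H02:+1/.###/.#..*, H12:+1/.#../.###
[.###/.#..] V move#2: V00:-1/####/##..*
[####/##..] H move#3: H12:+1/####/####*
[####/####] end (terminal -1, V#4); searched .#../.#.. to 7
if H skipped the turn, V would face:
~ [.#../.#..] V move#1: V00:-1/##../##.., V02:+1/.##./.##.*, V03:+1/.#.#/.#.#
~ [.##./.##.] end (terminal -1, H#2); searched .#../.#.. to 7
compare (H): move=+1 vs pass=-1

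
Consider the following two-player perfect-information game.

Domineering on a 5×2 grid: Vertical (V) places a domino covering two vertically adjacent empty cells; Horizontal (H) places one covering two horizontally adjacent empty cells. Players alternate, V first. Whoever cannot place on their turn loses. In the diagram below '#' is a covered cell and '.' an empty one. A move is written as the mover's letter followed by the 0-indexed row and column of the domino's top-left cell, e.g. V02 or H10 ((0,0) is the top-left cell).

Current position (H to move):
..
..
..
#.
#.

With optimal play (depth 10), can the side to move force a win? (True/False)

ply 1, H at ../../../#./#. | H00=-1→##/../../#./#.; H10=+1→../##/../#./#.*; H20=-1→../../##/#./#.
ply 2, V at ../##/../#./#. | V21=-1→../##/.#/##/#.*; V31=-1→../##/../##/##
ply 3, H at ../##/.#/##/#. | H00=+1→##/##/.#/##/#.*
ply 4: ##/##/.#/##/#. is terminal -1 (V); from ../../../#./#. depth 10

H winning at [../../../#./#.]: True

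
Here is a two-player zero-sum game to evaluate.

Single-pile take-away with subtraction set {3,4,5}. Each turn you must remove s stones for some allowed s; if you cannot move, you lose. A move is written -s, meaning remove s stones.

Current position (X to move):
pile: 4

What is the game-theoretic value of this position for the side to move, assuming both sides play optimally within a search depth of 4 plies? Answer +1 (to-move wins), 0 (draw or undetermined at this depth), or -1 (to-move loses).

p1 X@[4]: -3[1]+1* -4[0]+1
p2 O@[1] terminal -1; root [4] d4

value(4, X) = +1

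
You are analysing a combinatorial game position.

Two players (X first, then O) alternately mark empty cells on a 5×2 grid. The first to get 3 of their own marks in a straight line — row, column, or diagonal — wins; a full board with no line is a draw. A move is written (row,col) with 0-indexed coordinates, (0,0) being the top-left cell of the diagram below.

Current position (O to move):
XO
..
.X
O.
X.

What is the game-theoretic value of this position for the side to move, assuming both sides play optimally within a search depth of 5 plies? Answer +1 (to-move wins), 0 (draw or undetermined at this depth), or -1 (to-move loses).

[XO/../.X/O./X.] O move#1: (1,0):+0/XO/O./.X/O./X.*, (1,1):+0/XO/.O/.X/O./X., (2,0):+0/XO/../OX/O./X., (3,1):+0/XO/../.X/OO/X., (4,1):+0/XO/../.X/O./XO
[XO/O./.X/O./X.] X move#2: (1,1):-1/XO/OX/.X/O./X., (2,0):+0/XO/O./XX/O./X.*, (3,1):-1/XO/O./.X/OX/X., (4,1):-1/XO/O./.X/O./XX
[XO/O./XX/O./X.] O move#3: (1,1):+0/XO/OO/XX/O./X.*, (3,1):+0/XO/O./XX/OO/X., (4,1):+0/XO/O./XX/O./XO
[XO/OO/XX/O./X.] X move#4: (3,1):+0/XO/OO/XX/OX/X.*, (4,1):+0/XO/OO/XX/O./XX
[XO/OO/XX/OX/X.] O move#5: (4,1):+0/XO/OO/XX/OX/XO*
[XO/OO/XX/OX/XO] end (terminal +0, X#6); searched XO/../.X/O./X. to 5

value(XO/../.X/O./X., O) = 0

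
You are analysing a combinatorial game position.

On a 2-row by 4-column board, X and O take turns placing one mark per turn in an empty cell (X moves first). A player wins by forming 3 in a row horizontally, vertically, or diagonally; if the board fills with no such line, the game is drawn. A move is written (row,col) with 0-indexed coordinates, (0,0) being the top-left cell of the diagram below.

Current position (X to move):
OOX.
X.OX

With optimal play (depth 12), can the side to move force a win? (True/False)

p1 X@[OOX./X.OX]: (0,3)[OOXX/X.OX]+0* (1,1)[OOX./XXOX]+0
p2 O@[OOXX/X.OX]: (1,1)[OOXX/XOOX]+0*
p3 X@[OOXX/XOOX] terminal +0; root [OOX./X.OX] d12

X winning at [OOX./X.OX]: False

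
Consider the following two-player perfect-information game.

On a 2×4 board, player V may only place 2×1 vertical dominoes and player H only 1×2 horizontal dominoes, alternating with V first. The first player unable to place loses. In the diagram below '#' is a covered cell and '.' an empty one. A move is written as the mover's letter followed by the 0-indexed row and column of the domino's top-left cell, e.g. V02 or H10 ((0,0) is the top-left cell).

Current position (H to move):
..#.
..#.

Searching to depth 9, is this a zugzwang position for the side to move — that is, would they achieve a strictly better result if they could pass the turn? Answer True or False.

zugzwang(..#./..#., H) = False

[..#./..#.] H move#1: H00:+1/###./..#.*, H10:+1/..#./###.
[###./..#.] V move#2: V03:-1/####/..##*
[####/..##] H move#3: H10:+1/####/####*
[####/####] end (terminal -1, V#4); searched ..#./..#. to 9
pass branch (V moves first from the same position):
  | [..#./..#.] V move#1: V00:+1/#.#./#.#.*, V01:+1/.##./.##., V03:-1/..##/..##
  | [#.#./#.#.] end (terminal -1, H#2); searched ..#./..#. to 9
H moving scores +1; H passing scores -1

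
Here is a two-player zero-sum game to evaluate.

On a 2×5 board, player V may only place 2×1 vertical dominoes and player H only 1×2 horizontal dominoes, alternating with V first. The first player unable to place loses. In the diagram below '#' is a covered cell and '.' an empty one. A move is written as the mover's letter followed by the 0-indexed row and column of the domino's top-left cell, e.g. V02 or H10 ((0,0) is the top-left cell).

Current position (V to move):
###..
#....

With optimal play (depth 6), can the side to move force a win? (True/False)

[###../#....] V move#1: V03:+1/####./#..#.*, V04:-1/###.#/#...#
[####./#..#.] H move#2: H11:-1/####./####.*
[####./####.] V move#3: V04:+1/#####/#####*
[#####/#####] end (terminal -1, H#4); searched ###../#.... to 6

V winning at [###../#....]: True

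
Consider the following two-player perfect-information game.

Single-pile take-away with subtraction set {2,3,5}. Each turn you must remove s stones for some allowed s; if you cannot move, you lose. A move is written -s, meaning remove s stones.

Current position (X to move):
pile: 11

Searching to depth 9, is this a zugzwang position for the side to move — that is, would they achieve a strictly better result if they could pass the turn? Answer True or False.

zugzwang(11, X) = False

p1 X@[11]: -2[9]-1 -3[8]+1* -5[6]-1
p2 O@[8]: -2[6]-1* -3[5]-1 -5[3]-1
p3 X@[6]: -2[4]-1 -3[3]-1 -5[1]+1*
p4 O@[1] terminal -1; root [11] d9
if X skipped the turn, O would face:
~ p1 O@[11]: -2[9]-1 -3[8]+1* -5[6]-1
~ p2 X@[8]: -2[6]-1* -3[5]-1 -5[3]-1
~ p3 O@[6]: -2[4]-1 -3[3]-1 -5[1]+1*
~ p4 X@[1] terminal -1; root [11] d9
compare (X): move=+1 vs pass=-1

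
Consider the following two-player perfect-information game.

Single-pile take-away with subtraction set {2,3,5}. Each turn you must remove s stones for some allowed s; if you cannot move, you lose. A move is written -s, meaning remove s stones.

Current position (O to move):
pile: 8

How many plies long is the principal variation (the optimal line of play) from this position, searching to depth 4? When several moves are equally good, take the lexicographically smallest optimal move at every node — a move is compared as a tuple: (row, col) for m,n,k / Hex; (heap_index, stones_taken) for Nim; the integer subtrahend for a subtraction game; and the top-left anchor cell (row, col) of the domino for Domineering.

PV length from [8]: 2 plies

[8] O move#1: -2:-1/6*, -3:-1/5, -5:-1/3
[6] X move#2: -2:-1/4, -3:-1/3, -5:+1/1*
[1] end (terminal -1, O#3); searched 8 to 4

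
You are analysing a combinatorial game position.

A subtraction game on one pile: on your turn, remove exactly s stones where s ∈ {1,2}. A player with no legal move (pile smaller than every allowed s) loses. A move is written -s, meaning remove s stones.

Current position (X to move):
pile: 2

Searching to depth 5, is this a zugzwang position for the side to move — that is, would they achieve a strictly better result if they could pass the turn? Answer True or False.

zugzwang(2, X) = False

p1 X@[2]: -1[1]-1 -2[0]+1*
p2 O@[0] terminal -1; root [2] d5
if X skipped the turn, O would face:
~ p1 O@[2]: -1[1]-1 -2[0]+1*
~ p2 X@[0] terminal -1; root [2] d5
compare (X): move=+1 vs pass=-1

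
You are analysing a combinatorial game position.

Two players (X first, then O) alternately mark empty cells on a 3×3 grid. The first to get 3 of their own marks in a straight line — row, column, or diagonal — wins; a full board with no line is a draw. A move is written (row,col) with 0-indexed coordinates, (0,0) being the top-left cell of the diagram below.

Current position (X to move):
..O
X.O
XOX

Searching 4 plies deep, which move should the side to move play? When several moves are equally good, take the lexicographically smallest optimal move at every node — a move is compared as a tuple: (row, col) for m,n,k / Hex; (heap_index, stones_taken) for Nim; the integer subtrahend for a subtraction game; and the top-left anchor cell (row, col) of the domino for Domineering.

X's best at [..O/X.O/XOX]: (0,0)

ply 1, X at ..O/X.O/XOX | (0,0)=+1→X.O/X.O/XOX*; (0,1)=+0→.XO/X.O/XOX; (1,1)=+0→..O/XXO/XOX
ply 2: X.O/X.O/XOX is terminal -1 (O); from ..O/X.O/XOX depth 4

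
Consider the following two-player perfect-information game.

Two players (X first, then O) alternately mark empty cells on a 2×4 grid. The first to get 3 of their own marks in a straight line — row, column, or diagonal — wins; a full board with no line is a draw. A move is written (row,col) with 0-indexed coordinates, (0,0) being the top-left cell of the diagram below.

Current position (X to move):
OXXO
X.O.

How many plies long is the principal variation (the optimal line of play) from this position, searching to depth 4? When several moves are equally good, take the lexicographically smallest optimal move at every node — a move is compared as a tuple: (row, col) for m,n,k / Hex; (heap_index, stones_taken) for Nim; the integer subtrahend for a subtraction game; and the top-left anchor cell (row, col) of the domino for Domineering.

[OXXO/X.O.] X move#1: (1,1):+0/OXXO/XXO.*, (1,3):+0/OXXO/X.OX
[OXXO/XXO.] O move#2: (1,3):+0/OXXO/XXOO*
[OXXO/XXOO] end (terminal +0, X#3); searched OXXO/X.O. to 4

PV length from [OXXO/X.O.]: 2 plies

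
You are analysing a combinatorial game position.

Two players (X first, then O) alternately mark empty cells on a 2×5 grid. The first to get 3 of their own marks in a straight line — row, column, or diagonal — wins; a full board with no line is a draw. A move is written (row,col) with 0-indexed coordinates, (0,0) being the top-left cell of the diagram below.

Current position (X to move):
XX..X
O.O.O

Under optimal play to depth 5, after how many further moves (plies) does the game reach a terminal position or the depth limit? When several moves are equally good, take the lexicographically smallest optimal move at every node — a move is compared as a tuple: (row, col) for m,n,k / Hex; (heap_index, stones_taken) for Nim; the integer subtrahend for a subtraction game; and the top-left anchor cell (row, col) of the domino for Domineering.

ply 1, X at XX..X/O.O.O | (0,2)=+1→XXX.X/O.O.O*; (0,3)=-1→XX.XX/O.O.O; (1,1)=-1→XX..X/OXO.O; (1,3)=-1→XX..X/O.OXO
ply 2: XXX.X/O.O.O is terminal -1 (O); from XX..X/O.O.O depth 5

PV length from [XX..X/O.O.O]: 1 ply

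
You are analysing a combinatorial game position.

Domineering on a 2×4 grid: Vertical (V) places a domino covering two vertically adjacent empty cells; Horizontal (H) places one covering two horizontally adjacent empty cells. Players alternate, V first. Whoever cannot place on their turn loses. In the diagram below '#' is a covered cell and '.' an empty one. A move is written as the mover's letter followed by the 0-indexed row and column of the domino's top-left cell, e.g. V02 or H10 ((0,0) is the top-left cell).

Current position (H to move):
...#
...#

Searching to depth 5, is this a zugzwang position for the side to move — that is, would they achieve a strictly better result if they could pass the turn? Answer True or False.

[...#/...#] H move#1: H00:+1/##.#/...#*, H01:+1/.###/...#, H10:+1/...#/##.#, H11:+1/...#/.###
[##.#/...#] V move#2: V02:-1/####/..##*
[####/..##] H move#3: H10:+1/####/####*
[####/####] end (terminal -1, V#4); searched ...#/...# to 5
suppose H passes — search the same position with V to move:
pass> [...#/...#] V move#1: V00:-1/#..#/#..#, V01:+1/.#.#/.#.#*, V02:-1/..##/..##
pass> [.#.#/.#.#] end (terminal -1, H#2); searched ...#/...# to 5
for H: play +1, pass -1

zugzwang(...#/...#, H) = False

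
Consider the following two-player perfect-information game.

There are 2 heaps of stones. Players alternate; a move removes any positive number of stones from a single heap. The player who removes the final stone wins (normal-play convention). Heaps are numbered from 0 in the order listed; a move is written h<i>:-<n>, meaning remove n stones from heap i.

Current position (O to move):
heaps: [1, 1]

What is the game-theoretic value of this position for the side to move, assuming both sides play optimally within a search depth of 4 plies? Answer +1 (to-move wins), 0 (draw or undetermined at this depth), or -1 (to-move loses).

value((1,1), O) = -1

p1 O@[(1,1)]: h0:-1[(0,1)]-1* h1:-1[(1,0)]-1
p2 X@[(0,1)]: h1:-1[(0,0)]+1*
p3 O@[(0,0)] terminal -1; root [(1,1)] d4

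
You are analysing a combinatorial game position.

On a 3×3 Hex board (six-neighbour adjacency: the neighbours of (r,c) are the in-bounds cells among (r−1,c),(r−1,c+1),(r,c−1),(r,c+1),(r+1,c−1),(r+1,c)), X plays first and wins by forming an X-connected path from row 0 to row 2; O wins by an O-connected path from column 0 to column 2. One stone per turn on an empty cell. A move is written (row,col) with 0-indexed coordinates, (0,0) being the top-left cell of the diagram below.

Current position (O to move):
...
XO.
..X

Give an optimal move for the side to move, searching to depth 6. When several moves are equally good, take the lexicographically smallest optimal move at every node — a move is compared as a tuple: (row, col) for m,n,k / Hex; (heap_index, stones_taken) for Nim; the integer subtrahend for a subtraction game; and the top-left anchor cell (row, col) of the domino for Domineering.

O's best at [.../XO./..X]: (0,0)

ply 1, O at .../XO./..X | (0,0)=+1→O../XO./..X*; (0,1)=+1→.O./XO./..X; (0,2)=-1→..O/XO./..X; (1,2)=-1→.../XOO/..X; (2,0)=+1→.../XO./O.X; (2,1)=-1→.../XO./.OX
ply 2, X at O../XO./..X | (0,1)=-1→OX./XO./..X*; (0,2)=-1→O.X/XO./..X; (1,2)=-1→O../XOX/..X; (2,0)=-1→O../XO./X.X; (2,1)=-1→O../XO./.XX
ply 3, O at OX./XO./..X | (0,2)=-1→OXO/XO./..X; (1,2)=-1→OX./XOO/..X; (2,0)=+1→OX./XO./O.X*; (2,1)=-1→OX./XO./.OX
ply 4, X at OX./XO./O.X | (0,2)=-1→OXX/XO./O.X*; (1,2)=-1→OX./XOX/O.X; (2,1)=-1→OX./XO./OXX
ply 5, O at OXX/XO./O.X | (1,2)=+1→OXX/XOO/O.X*; (2,1)=-1→OXX/XO./OOX
ply 6: OXX/XOO/O.X is terminal -1 (X); from .../XO./..X depth 6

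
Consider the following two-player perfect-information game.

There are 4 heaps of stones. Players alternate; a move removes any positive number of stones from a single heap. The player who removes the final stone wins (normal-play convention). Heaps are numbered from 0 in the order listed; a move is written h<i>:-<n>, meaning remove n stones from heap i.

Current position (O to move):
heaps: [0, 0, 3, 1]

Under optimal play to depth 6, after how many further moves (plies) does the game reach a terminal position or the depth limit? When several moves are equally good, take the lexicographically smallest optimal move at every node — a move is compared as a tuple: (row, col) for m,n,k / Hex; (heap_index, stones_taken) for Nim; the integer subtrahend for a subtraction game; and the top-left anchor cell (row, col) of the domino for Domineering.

PV length from [(0,0,3,1)]: 3 plies

ply 1, O at (0,0,3,1) | h2:-1=-1→(0,0,2,1); h2:-2=+1→(0,0,1,1)*; h2:-3=-1→(0,0,0,1); h3:-1=-1→(0,0,3,0)
ply 2, X at (0,0,1,1) | h2:-1=-1→(0,0,0,1)*; h3:-1=-1→(0,0,1,0)
ply 3, O at (0,0,0,1) | h3:-1=+1→(0,0,0,0)*
ply 4: (0,0,0,0) is terminal -1 (X); from (0,0,3,1) depth 6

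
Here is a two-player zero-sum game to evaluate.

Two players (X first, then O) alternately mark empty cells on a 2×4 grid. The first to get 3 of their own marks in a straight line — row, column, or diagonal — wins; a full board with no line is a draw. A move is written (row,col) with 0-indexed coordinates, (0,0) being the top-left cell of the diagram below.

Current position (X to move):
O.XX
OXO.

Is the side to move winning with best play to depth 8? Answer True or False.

ply 1, X at O.XX/OXO. | (0,1)=+1→OXXX/OXO.*; (1,3)=+0→O.XX/OXOX
ply 2: OXXX/OXO. is terminal -1 (O); from O.XX/OXO. depth 8

X winning at [O.XX/OXO.]: True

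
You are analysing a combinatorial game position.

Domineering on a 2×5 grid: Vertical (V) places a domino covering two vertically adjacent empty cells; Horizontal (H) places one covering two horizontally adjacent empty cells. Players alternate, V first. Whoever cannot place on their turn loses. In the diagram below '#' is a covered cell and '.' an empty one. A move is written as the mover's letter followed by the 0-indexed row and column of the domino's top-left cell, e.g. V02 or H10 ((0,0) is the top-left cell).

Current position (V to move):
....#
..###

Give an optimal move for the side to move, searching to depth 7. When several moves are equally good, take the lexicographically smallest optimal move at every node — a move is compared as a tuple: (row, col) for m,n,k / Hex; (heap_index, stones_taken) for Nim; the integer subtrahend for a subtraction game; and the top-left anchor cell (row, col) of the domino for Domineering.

V's best at [....#/..###]: V01

ply 1, V at ....#/..### | V00=-1→#...#/#.###; V01=+1→.#..#/.####*
ply 2, H at .#..#/.#### | H02=-1→.####/.####*
ply 3, V at .####/.#### | V00=+1→#####/#####*
ply 4: #####/##### is terminal -1 (H); from ....#/..### depth 7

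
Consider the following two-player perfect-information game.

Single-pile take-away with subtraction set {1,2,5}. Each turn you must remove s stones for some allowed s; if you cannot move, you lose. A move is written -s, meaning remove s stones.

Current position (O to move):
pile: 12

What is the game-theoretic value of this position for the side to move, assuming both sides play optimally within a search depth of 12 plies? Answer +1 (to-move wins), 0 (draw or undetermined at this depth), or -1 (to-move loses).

[12] O move#1: -1:-1/11*, -2:-1/10, -5:-1/7
[11] X move#2: -1:-1/10, -2:+1/9*, -5:+1/6
[9] O move#3: -1:-1/8*, -2:-1/7, -5:-1/4
[8] X move#4: -1:-1/7, -2:+1/6*, -5:+1/3
[6] O move#5: -1:-1/5*, -2:-1/4, -5:-1/1
[5] X move#6: -1:-1/4, -2:+1/3*, -5:+1/0
[3] O move#7: -1:-1/2*, -2:-1/1
[2] X move#8: -1:-1/1, -2:+1/0*
[0] end (terminal -1, O#9); searched 12 to 12

value(12, O) = -1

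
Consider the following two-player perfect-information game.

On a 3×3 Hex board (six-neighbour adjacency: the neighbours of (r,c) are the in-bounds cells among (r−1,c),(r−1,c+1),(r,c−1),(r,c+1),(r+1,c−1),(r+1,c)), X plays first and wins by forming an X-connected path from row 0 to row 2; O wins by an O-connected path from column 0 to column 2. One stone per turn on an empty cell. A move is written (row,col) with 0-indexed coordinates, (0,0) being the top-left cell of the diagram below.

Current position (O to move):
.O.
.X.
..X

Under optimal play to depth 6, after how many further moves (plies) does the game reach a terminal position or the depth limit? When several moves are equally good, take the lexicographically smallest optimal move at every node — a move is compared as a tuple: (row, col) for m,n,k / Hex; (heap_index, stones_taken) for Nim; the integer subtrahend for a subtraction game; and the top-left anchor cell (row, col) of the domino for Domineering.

[.O./.X./..X] O move#1: (0,0):-1/OO./.X./..X, (0,2):+1/.OO/.X./..X*, (1,0):-1/.O./OX./..X, (1,2):-1/.O./.XO/..X, (2,0):-1/.O./.X./O.X, (2,1):-1/.O./.X./.OX
[.OO/.X./..X] X move#2: (0,0):-1/XOO/.X./..X*, (1,0):-1/.OO/XX./..X, (1,2):-1/.OO/.XX/..X, (2,0):-1/.OO/.X./X.X, (2,1):-1/.OO/.X./.XX
[XOO/.X./..X] O move#3: (1,0):+1/XOO/OX./..X*, (1,2):-1/XOO/.XO/..X, (2,0):-1/XOO/.X./O.X, (2,1):-1/XOO/.X./.OX
[XOO/OX./..X] end (terminal -1, X#4); searched .O./.X./..X to 6

PV length from [.O./.X./..X]: 3 plies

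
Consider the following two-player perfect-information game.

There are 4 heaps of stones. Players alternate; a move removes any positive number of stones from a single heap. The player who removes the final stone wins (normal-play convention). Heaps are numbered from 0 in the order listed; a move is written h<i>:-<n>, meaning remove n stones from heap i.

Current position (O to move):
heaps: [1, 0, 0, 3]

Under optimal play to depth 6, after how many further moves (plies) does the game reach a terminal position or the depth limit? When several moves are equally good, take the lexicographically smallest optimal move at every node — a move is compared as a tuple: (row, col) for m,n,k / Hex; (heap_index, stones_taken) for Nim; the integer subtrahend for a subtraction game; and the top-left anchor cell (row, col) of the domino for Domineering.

p1 O@[(1,0,0,3)]: h0:-1[(0,0,0,3)]-1 h3:-1[(1,0,0,2)]-1 h3:-2[(1,0,0,1)]+1* h3:-3[(1,0,0,0)]-1
p2 X@[(1,0,0,1)]: h0:-1[(0,0,0,1)]-1* h3:-1[(1,0,0,0)]-1
p3 O@[(0,0,0,1)]: h3:-1[(0,0,0,0)]+1*
p4 X@[(0,0,0,0)] terminal -1; root [(1,0,0,3)] d6

PV length from [(1,0,0,3)]: 3 plies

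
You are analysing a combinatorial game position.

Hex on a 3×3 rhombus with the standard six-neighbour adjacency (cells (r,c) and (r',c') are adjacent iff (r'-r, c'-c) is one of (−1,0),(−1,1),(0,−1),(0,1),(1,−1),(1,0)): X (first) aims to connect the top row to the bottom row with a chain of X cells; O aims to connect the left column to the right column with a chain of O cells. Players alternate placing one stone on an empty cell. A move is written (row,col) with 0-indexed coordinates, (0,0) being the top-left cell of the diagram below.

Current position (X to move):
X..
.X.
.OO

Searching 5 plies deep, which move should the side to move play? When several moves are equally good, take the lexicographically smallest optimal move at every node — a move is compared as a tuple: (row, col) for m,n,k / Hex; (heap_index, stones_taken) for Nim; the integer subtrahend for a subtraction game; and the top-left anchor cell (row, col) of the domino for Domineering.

X's best at [X../.X./.OO]: (2,0)

[X../.X./.OO] X move#1: (0,1):-1/XX./.X./.OO, (0,2):-1/X.X/.X./.OO, (1,0):-1/X../XX./.OO, (1,2):-1/X../.XX/.OO, (2,0):+1/X../.X./XOO*
[X../.X./XOO] O move#2: (0,1):-1/XO./.X./XOO*, (0,2):-1/X.O/.X./XOO, (1,0):-1/X../OX./XOO, (1,2):-1/X../.XO/XOO
[XO./.X./XOO] X move#3: (0,2):+1/XOX/.X./XOO*, (1,0):+1/XO./XX./XOO, (1,2):+1/XO./.XX/XOO
[XOX/.X./XOO] end (terminal -1, O#4); searched X../.X./.OO to 5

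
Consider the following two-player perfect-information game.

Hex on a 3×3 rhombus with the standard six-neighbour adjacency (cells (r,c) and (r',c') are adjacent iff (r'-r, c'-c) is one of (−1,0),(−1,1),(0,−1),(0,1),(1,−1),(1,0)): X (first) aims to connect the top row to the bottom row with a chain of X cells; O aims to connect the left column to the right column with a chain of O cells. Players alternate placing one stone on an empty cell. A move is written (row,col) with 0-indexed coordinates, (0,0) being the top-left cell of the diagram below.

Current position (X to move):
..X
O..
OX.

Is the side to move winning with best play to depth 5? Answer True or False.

X winning at [..X/O../OX.]: True

p1 X@[..X/O../OX.]: (0,0)[X.X/O../OX.]+1* (0,1)[.XX/O../OX.]+1 (1,1)[..X/OX./OX.]+1 (1,2)[..X/O.X/OX.]+1 (2,2)[..X/O../OXX]+1
p2 O@[X.X/O../OX.]: (0,1)[XOX/O../OX.]-1* (1,1)[X.X/OO./OX.]-1 (1,2)[X.X/O.O/OX.]-1 (2,2)[X.X/O../OXO]-1
p3 X@[XOX/O../OX.]: (1,1)[XOX/OX./OX.]+1* (1,2)[XOX/O.X/OX.]+1 (2,2)[XOX/O../OXX]+1
p4 O@[XOX/OX./OX.] terminal -1; root [..X/O../OX.] d5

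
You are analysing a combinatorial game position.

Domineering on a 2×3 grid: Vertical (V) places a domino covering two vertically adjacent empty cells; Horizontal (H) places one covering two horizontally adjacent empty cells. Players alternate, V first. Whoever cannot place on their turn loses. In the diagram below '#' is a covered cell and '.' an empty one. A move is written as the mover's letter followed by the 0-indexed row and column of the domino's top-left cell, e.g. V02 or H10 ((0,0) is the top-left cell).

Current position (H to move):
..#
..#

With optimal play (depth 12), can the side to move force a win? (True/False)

H winning at [..#/..#]: True

p1 H@[..#/..#]: H00[###/..#]+1* H10[..#/###]+1
p2 V@[###/..#] terminal -1; root [..#/..#] d12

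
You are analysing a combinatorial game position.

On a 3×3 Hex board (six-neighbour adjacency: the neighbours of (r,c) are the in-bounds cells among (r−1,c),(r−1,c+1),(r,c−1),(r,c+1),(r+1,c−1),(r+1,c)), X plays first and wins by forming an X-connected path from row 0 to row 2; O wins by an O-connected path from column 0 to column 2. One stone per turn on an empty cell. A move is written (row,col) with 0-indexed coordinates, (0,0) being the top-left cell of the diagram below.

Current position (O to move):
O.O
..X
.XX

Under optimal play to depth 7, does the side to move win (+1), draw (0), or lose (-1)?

ply 1, O at O.O/..X/.XX | (0,1)=+1→OOO/..X/.XX*; (1,0)=+1→O.O/O.X/.XX; (1,1)=+1→O.O/.OX/.XX; (2,0)=+1→O.O/..X/OXX
ply 2: OOO/..X/.XX is terminal -1 (X); from O.O/..X/.XX depth 7

value(O.O/..X/.XX, O) = +1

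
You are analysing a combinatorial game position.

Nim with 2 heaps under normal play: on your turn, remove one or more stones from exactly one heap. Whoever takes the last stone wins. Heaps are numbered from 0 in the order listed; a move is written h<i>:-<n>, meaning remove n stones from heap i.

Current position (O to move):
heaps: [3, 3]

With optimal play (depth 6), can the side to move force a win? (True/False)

O winning at [(3,3)]: False

[(3,3)] O move#1: h0:-1:-1/(2,3)*, h0:-2:-1/(1,3), h0:-3:-1/(0,3), h1:-1:-1/(3,2), h1:-2:-1/(3,1), h1:-3:-1/(3,0)
[(2,3)] X move#2: h0:-1:-1/(1,3), h0:-2:-1/(0,3), h1:-1:+1/(2,2)*, h1:-2:-1/(2,1), h1:-3:-1/(2,0)
[(2,2)] O move#3: h0:-1:-1/(1,2)*, h0:-2:-1/(0,2), h1:-1:-1/(2,1), h1:-2:-1/(2,0)
[(1,2)] X move#4: h0:-1:-1/(0,2), h1:-1:+1/(1,1)*, h1:-2:-1/(1,0)
[(1,1)] O move#5: h0:-1:-1/(0,1)*, h1:-1:-1/(1,0)
[(0,1)] X move#6: h1:-1:+1/(0,0)*
[(0,0)] end (terminal -1, O#7); searched (3,3) to 6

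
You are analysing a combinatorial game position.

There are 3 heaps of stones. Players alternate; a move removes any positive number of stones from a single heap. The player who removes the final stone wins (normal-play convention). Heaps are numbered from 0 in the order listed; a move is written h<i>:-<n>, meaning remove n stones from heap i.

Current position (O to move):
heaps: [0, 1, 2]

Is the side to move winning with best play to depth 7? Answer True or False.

O winning at [(0,1,2)]: True

[(0,1,2)] O move#1: h1:-1:-1/(0,0,2), h2:-1:+1/(0,1,1)*, h2:-2:-1/(0,1,0)
[(0,1,1)] X move#2: h1:-1:-1/(0,0,1)*, h2:-1:-1/(0,1,0)
[(0,0,1)] O move#3: h2:-1:+1/(0,0,0)*
[(0,0,0)] end (terminal -1, X#4); searched (0,1,2) to 7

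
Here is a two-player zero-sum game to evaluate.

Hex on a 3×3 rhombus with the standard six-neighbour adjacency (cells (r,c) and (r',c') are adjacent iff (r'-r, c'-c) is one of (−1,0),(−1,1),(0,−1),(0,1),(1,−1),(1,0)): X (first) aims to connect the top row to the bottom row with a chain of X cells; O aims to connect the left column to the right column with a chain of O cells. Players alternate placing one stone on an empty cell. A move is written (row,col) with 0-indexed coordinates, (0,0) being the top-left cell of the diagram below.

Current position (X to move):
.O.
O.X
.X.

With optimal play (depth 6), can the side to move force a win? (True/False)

p1 X@[.O./O.X/.X.]: (0,0)[XO./O.X/.X.]-1 (0,2)[.OX/O.X/.X.]+1* (1,1)[.O./OXX/.X.]-1 (2,0)[.O./O.X/XX.]-1 (2,2)[.O./O.X/.XX]-1
p2 O@[.OX/O.X/.X.] terminal -1; root [.O./O.X/.X.] d6

X winning at [.O./O.X/.X.]: True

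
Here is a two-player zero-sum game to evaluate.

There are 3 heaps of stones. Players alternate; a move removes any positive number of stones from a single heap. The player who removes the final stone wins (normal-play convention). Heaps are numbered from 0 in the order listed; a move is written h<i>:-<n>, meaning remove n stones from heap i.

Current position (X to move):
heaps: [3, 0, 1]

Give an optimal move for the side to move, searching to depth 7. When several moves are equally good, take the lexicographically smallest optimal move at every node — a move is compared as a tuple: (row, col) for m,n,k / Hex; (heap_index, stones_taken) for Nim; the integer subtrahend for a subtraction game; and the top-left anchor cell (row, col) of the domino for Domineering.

ply 1, X at (3,0,1) | h0:-1=-1→(2,0,1); h0:-2=+1→(1,0,1)*; h0:-3=-1→(0,0,1); h2:-1=-1→(3,0,0)
ply 2, O at (1,0,1) | h0:-1=-1→(0,0,1)*; h2:-1=-1→(1,0,0)
ply 3, X at (0,0,1) | h2:-1=+1→(0,0,0)*
ply 4: (0,0,0) is terminal -1 (O); from (3,0,1) depth 7

X's best at [(3,0,1)]: h0:-2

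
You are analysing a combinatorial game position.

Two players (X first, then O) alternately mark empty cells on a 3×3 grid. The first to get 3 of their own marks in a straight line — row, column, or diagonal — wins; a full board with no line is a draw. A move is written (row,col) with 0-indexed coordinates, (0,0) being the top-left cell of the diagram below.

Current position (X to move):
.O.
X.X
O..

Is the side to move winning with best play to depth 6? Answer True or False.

X winning at [.O./X.X/O..]: True

[.O./X.X/O..] X move#1: (0,0):-1/XO./X.X/O.., (0,2):+1/.OX/X.X/O..*, (1,1):+1/.O./XXX/O.., (2,1):+0/.O./X.X/OX., (2,2):+1/.O./X.X/O.X
[.OX/X.X/O..] O move#2: (0,0):-1/OOX/X.X/O..*, (1,1):-1/.OX/XOX/O.., (2,1):-1/.OX/X.X/OO., (2,2):-1/.OX/X.X/O.O
[OOX/X.X/O..] X move#3: (1,1):+1/OOX/XXX/O..*, (2,1):+1/OOX/X.X/OX., (2,2):+1/OOX/X.X/O.X
[OOX/XXX/O..] end (terminal -1, O#4); searched .O./X.X/O.. to 6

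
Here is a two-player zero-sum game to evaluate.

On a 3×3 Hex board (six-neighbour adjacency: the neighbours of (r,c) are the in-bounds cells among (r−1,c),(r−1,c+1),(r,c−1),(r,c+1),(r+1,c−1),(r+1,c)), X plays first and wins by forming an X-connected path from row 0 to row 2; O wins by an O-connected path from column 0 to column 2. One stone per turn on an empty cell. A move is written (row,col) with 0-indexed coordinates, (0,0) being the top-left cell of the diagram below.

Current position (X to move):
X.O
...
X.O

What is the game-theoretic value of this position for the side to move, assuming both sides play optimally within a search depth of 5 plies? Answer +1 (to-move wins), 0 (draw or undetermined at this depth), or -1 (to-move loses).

ply 1, X at X.O/.../X.O | (0,1)=+1→XXO/.../X.O*; (1,0)=+1→X.O/X../X.O; (1,1)=+1→X.O/.X./X.O; (1,2)=-1→X.O/..X/X.O; (2,1)=-1→X.O/.../XXO
ply 2, O at XXO/.../X.O | (1,0)=-1→XXO/O../X.O*; (1,1)=-1→XXO/.O./X.O; (1,2)=-1→XXO/..O/X.O; (2,1)=-1→XXO/.../XOO
ply 3, X at XXO/O../X.O | (1,1)=+1→XXO/OX./X.O*; (1,2)=-1→XXO/O.X/X.O; (2,1)=-1→XXO/O../XXO
ply 4: XXO/OX./X.O is terminal -1 (O); from X.O/.../X.O depth 5

value(X.O/.../X.O, X) = +1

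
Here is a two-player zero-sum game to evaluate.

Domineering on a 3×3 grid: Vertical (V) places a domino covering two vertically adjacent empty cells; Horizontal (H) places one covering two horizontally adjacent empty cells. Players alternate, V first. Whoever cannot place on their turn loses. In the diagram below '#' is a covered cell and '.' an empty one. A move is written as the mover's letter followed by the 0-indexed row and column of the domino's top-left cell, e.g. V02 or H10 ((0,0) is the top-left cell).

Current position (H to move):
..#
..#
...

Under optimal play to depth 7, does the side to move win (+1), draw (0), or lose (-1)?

[..#/..#/...] H move#1: H00:-1/###/..#/..., H10:+1/..#/###/...*, H20:-1/..#/..#/##., H21:-1/..#/..#/.##
[..#/###/...] end (terminal -1, V#2); searched ..#/..#/... to 7

value(..#/..#/..., H) = +1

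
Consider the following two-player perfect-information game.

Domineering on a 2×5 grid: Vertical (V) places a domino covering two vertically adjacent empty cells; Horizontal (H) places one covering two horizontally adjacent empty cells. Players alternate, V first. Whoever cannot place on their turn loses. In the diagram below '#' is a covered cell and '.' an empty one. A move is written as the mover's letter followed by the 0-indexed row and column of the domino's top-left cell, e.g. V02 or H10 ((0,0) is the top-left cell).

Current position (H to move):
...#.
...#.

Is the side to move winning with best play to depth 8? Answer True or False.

H winning at [...#./...#.]: False

[...#./...#.] H move#1: H00:-1/##.#./...#.*, H01:-1/.###./...#., H10:-1/...#./##.#., H11:-1/...#./.###.
[##.#./...#.] V move#2: V02:+1/####./..##.*, V04:-1/##.##/...##
[####./..##.] H move#3: H10:-1/####./####.*
[####./####.] V move#4: V04:+1/#####/#####*
[#####/#####] end (terminal -1, H#5); searched ...#./...#. to 8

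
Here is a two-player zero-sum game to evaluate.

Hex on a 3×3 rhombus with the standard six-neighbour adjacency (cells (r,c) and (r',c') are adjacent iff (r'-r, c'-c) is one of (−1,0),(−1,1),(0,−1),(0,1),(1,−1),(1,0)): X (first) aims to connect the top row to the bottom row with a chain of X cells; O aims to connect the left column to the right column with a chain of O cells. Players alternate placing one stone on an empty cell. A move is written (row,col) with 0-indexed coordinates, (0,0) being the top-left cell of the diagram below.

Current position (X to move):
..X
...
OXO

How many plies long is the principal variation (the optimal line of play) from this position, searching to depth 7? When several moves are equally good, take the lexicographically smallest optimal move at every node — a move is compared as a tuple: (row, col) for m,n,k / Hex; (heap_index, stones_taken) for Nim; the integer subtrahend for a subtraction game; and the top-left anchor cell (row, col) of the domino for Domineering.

PV length from [..X/.../OXO]: 5 plies

p1 X@[..X/.../OXO]: (0,0)[X.X/.../OXO]+1* (0,1)[.XX/.../OXO]+1 (1,0)[..X/X../OXO]+1 (1,1)[..X/.X./OXO]+1 (1,2)[..X/..X/OXO]+1
p2 O@[X.X/.../OXO]: (0,1)[XOX/.../OXO]-1* (1,0)[X.X/O../OXO]-1 (1,1)[X.X/.O./OXO]-1 (1,2)[X.X/..O/OXO]-1
p3 X@[XOX/.../OXO]: (1,0)[XOX/X../OXO]+1* (1,1)[XOX/.X./OXO]+1 (1,2)[XOX/..X/OXO]+1
p4 O@[XOX/X../OXO]: (1,1)[XOX/XO./OXO]-1* (1,2)[XOX/X.O/OXO]-1
p5 X@[XOX/XO./OXO]: (1,2)[XOX/XOX/OXO]+1*
p6 O@[XOX/XOX/OXO] terminal -1; root [..X/.../OXO] d7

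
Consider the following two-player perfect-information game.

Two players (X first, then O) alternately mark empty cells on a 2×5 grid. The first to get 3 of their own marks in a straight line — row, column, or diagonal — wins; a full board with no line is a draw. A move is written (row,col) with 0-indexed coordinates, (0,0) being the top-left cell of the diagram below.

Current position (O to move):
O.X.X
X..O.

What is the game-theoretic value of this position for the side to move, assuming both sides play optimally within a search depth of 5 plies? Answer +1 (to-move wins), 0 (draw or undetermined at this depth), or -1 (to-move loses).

value(O.X.X/X..O., O) = 0

p1 O@[O.X.X/X..O.]: (0,1)[OOX.X/X..O.]-1 (0,3)[O.XOX/X..O.]+0* (1,1)[O.X.X/XO.O.]-1 (1,2)[O.X.X/X.OO.]-1 (1,4)[O.X.X/X..OO]-1
p2 X@[O.XOX/X..O.]: (0,1)[OXXOX/X..O.]-1 (1,1)[O.XOX/XX.O.]+0* (1,2)[O.XOX/X.XO.]+0 (1,4)[O.XOX/X..OX]+0
p3 O@[O.XOX/XX.O.]: (0,1)[OOXOX/XX.O.]-1 (1,2)[O.XOX/XXOO.]+0* (1,4)[O.XOX/XX.OO]-1
p4 X@[O.XOX/XXOO.]: (0,1)[OXXOX/XXOO.]-1 (1,4)[O.XOX/XXOOX]+0*
p5 O@[O.XOX/XXOOX]: (0,1)[OOXOX/XXOOX]+0*
p6 X@[OOXOX/XXOOX] terminal +0; root [O.X.X/X..O.] d5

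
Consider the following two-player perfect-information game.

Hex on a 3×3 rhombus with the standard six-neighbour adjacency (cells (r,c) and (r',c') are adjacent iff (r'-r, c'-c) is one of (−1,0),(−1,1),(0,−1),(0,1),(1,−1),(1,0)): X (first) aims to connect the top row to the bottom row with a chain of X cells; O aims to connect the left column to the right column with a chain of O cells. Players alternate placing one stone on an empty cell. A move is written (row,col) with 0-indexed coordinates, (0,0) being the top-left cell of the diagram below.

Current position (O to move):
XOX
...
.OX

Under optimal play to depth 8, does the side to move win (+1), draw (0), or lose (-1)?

value(XOX/.../.OX, O) = -1

[XOX/.../.OX] O move#1: (1,0):-1/XOX/O../.OX*, (1,1):-1/XOX/.O./.OX, (1,2):-1/XOX/..O/.OX, (2,0):-1/XOX/.../OOX
[XOX/O../.OX] X move#2: (1,1):+1/XOX/OX./.OX*, (1,2):+1/XOX/O.X/.OX, (2,0):+1/XOX/O../XOX
[XOX/OX./.OX] O move#3: (1,2):-1/XOX/OXO/.OX*, (2,0):-1/XOX/OX./OOX
[XOX/OXO/.OX] X move#4: (2,0):+1/XOX/OXO/XOX*
[XOX/OXO/XOX] end (terminal -1, O#5); searched XOX/.../.OX to 8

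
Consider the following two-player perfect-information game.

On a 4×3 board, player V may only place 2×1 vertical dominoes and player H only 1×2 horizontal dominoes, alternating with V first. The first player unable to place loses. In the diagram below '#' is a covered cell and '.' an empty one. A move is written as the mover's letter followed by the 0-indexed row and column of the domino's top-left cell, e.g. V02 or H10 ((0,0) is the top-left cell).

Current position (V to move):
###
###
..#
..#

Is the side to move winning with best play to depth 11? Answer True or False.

V winning at [###/###/..#/..#]: True

p1 V@[###/###/..#/..#]: V20[###/###/#.#/#.#]+1* V21[###/###/.##/.##]+1
p2 H@[###/###/#.#/#.#] terminal -1; root [###/###/..#/..#] d11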